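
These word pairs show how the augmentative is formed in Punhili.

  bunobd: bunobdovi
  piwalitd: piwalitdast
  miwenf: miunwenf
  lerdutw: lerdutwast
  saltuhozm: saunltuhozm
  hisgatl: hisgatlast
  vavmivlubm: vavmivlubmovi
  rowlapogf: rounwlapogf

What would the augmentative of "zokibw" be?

zokibwovi

bunobd and piwalitd both end in -d yet inflect differently (bunobdovi, piwalitdast), so the final letter is not what conditions the rule; the second-to-last letter is.
"zokibw" has second-to-last letter 'b'. The stems whose second-to-last letter is 'b' (vavmivlubm → vavmivlubmovi, bunobd → bunobdovi) add -ovi.
So zokibw → zokibwovi.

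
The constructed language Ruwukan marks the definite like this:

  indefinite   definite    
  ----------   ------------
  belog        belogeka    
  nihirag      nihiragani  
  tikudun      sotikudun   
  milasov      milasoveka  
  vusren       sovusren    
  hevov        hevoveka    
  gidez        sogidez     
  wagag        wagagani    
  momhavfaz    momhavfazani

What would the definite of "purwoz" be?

nihirag and belog both end in -g yet inflect differently (nihiragani, belogeka), so the final letter is not what conditions the rule; the last vowel is.
"purwoz" has last vowel 'o'. The stems whose last vowel is 'o' (milasov → milasoveka, hevov → hevoveka, belog → belogeka) add -eka.
So purwoz → purwozeka.

purwozeka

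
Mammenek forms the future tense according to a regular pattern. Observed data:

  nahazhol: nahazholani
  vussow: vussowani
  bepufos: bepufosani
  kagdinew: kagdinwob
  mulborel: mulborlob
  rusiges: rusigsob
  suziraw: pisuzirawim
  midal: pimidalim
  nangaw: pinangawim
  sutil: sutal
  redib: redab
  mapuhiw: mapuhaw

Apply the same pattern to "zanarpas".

pizanarpasim

vussow and kagdinew both end in -w yet inflect differently (vussowani, kagdinwob), so the final letter is not what conditions the rule; the last vowel is.
"zanarpas" has last vowel 'a'. The stems whose last vowel is 'a' (suziraw → pisuzirawim, midal → pimidalim, nangaw → pinangawim) add pi- … -im around the stem.
So zanarpas → pizanarpasim.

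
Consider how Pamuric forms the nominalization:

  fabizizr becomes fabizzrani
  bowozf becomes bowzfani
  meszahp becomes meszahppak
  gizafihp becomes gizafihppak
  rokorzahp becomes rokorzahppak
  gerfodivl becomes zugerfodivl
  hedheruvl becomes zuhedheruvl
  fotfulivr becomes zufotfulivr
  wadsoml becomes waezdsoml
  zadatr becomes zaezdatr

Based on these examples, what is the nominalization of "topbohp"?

fabizizr and fotfulivr both end in -r yet inflect differently (fabizzrani, zufotfulivr), so the final letter is not what conditions the rule; the second-to-last letter is.
"topbohp" has second-to-last letter 'h'. The stems whose second-to-last letter is 'h' (meszahp → meszahppak, gizafihp → gizafihppak, rokorzahp → rokorzahppak) double the final consonant and add -ak.
The other patterns: stems whose second-to-last letter is 'z' delete the last vowel and add -ani; stems whose second-to-last letter is 'v' add the prefix zu-; stems whose second-to-last letter is 'm' or 't' insert -ez- after the first vowel.
So topbohp → topbohppak.

topbohppak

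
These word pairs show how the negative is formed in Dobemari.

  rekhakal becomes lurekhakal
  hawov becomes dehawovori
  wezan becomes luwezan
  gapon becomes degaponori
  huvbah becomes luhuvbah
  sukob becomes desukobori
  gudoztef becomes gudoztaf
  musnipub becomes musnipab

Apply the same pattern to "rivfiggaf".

gapon and wezan both end in -n yet inflect differently (degaponori, luwezan), so the final letter is not what conditions the rule; the last vowel is.
"rivfiggaf" has last vowel 'a'. The stems whose last vowel is 'a' (huvbah → luhuvbah, rekhakal → lurekhakal, wezan → luwezan) add the prefix lu-.
The other patterns: stems whose last vowel is 'o' add de- … -ori around the stem; stems whose last vowel is 'e' or 'u' change the last vowel to 'a'.
So rivfiggaf → lurivfiggaf.

lurivfiggaf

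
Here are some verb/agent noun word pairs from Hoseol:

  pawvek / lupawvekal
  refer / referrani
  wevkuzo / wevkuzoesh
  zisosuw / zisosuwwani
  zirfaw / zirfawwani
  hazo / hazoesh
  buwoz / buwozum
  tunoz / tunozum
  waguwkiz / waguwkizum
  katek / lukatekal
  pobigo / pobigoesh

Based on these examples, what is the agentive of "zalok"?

luzalokal

"zalok" ends in -k. The stems ending in -k (pawvek → lupawvekal, katek → lukatekal) add lu- … -al around the stem.
The other patterns: stems ending in -o add -esh; stems ending in -z add -um; stems ending in -r or -w double the final consonant and add -ani.
So zalok → luzalokal.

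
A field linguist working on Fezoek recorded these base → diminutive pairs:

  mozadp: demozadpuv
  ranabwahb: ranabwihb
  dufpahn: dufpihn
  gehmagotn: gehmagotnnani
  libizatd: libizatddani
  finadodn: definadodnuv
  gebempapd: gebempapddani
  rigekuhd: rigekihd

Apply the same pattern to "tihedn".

finadodn and dufpahn both end in -n yet inflect differently (definadodnuv, dufpihn), so the final letter is not what conditions the rule; the second-to-last letter is.
"tihedn" has second-to-last letter 'd'. The stems whose second-to-last letter is 'd' (finadodn → definadodnuv, mozadp → demozadpuv) add de- … -uv around the stem.
The other patterns: stems whose second-to-last letter is 'h' change the last vowel to 'i'; stems whose second-to-last letter is 'p' or 't' double the final consonant and add -ani.
So tihedn → detihednuv.

detihednuv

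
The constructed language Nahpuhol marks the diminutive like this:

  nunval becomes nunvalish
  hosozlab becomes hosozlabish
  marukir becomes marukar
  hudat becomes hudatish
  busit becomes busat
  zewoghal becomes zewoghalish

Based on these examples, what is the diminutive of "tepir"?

hudat and busit both end in -t yet inflect differently (hudatish, busat), so the final letter is not what conditions the rule; the last vowel is.
"tepir" has last vowel 'i'. The stems whose last vowel is 'i' (busit → busat, marukir → marukar) change the last vowel to 'a'.
So tepir → tepar.

tepar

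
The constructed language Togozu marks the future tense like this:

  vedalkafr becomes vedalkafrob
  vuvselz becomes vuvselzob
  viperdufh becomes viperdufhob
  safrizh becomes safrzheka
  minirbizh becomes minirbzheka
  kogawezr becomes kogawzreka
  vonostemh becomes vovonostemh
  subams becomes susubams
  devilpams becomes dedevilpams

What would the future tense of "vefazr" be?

"vefazr" has second-to-last letter 'z'. The stems whose second-to-last letter is 'z' (safrizh → safrzheka, minirbizh → minirbzheka, kogawezr → kogawzreka) delete the last vowel and add -eka.
The other patterns: stems whose second-to-last letter is 'f' or 'l' add -ob; stems whose second-to-last letter is 'm' repeat the first consonant+vowel as a prefix.
So vefazr → vefzreka.

vefzreka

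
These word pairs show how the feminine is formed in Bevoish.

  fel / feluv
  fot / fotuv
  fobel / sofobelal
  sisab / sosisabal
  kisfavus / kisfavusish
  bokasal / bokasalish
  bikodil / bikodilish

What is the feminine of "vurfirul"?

fel and fobel both end in -l yet inflect differently (feluv, sofobelal), so the final letter is not what conditions the rule; the number of vowels is.
"vurfirul" has 3 vowels. The stems with 3 vowels (kisfavus → kisfavusish, bokasal → bokasalish, bikodil → bikodilish) add -ish.
The other patterns: stems with 1 vowel add -uv; stems with 2 vowels add so- … -al around the stem.
So vurfirul → vurfirulish.

vurfirulish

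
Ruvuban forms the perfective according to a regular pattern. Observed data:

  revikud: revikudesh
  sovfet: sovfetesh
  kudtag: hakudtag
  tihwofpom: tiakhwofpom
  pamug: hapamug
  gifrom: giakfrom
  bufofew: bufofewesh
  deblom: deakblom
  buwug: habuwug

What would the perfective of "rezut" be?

rezutesh

pamug and revikud both have last vowel 'u' yet inflect differently (hapamug, revikudesh), so the last vowel is not what conditions the rule; the final letter is.
"rezut" ends in -t. The one such stem in the data (sovfet → sovfetesh) adds -esh, so the same rule applies.
The other patterns: stems ending in -g add the prefix ha-; stems ending in -m insert -ak- after the first vowel.
So rezut → rezutesh.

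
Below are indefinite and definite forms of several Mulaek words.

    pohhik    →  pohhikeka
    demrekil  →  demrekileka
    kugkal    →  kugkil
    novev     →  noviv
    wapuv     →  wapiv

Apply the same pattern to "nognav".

nogniv

demrekil and kugkal both end in -l yet inflect differently (demrekileka, kugkil), so the final letter is not what conditions the rule; the last vowel is.
"nognav" has last vowel 'a'. The one such stem in the data (kugkal → kugkil) changes the last vowel to 'i' (as do wapuv, novev), so the same rule applies.
The other pattern: stems whose last vowel is 'i' add -eka.
So nognav → nogniv.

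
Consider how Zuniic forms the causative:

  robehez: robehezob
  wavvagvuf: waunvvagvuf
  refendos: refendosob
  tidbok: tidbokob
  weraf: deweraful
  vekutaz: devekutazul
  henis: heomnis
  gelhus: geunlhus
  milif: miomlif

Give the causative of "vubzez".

vubzezob

"vubzez" has last vowel 'e'. The one such stem in the data (robehez → robehezob) adds -ob, so the same rule applies.
The other patterns: stems whose last vowel is 'i' insert -om- after the first vowel; stems whose last vowel is 'u' insert -un- after the first vowel; stems whose last vowel is 'a' add de- … -ul around the stem.
So vubzez → vubzezob.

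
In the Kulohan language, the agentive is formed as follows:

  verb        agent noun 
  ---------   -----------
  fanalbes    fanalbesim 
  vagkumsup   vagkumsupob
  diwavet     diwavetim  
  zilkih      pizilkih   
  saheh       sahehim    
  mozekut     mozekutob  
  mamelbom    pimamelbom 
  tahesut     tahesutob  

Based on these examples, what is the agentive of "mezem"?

mezemim

"mezem" has last vowel 'e'. The stems whose last vowel is 'e' (saheh → sahehim, fanalbes → fanalbesim, diwavet → diwavetim) add -im.
The other patterns: stems whose last vowel is 'u' add -ob; stems whose last vowel is 'i' or 'o' add the prefix pi-.
So mezem → mezemim.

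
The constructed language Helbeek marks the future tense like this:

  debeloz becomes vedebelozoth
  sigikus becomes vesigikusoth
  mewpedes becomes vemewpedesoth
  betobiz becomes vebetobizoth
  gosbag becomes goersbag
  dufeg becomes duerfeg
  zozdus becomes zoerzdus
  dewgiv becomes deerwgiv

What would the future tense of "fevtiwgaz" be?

vefevtiwgazoth

sigikus and zozdus both end in -s yet inflect differently (vesigikusoth, zoerzdus), so the final letter is not what conditions the rule; the number of vowels is.
"fevtiwgaz" has 3 vowels. The stems with 3 vowels (debeloz → vedebelozoth, sigikus → vesigikusoth, mewpedes → vemewpedesoth) add ve- … -oth around the stem.
The other pattern: stems with 2 vowels insert -er- after the first vowel.
So fevtiwgaz → vefevtiwgazoth.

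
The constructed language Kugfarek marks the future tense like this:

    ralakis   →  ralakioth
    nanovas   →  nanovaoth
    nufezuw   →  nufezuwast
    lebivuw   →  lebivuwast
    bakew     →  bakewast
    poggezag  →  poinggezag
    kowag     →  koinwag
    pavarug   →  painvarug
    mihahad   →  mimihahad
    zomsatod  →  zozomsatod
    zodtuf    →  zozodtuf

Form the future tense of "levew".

levewast

"levew" ends in -w. The stems ending in -w (nufezuw → nufezuwast, lebivuw → lebivuwast, bakew → bakewast) add -ast.
So levew → levewast.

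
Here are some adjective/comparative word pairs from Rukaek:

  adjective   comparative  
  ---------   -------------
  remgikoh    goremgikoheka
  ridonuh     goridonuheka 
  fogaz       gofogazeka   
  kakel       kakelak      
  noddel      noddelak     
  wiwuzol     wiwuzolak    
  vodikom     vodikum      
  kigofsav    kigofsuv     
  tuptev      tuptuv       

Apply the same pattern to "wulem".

remgikoh and wiwuzol both have last vowel 'o' yet inflect differently (goremgikoheka, wiwuzolak), so the last vowel is not what conditions the rule; the final letter is.
"wulem" ends in -m. The one such stem in the data (vodikom → vodikum) changes the last vowel to 'u' (as do kigofsav, tuptev), so the same rule applies.
So wulem → wulum.

wulum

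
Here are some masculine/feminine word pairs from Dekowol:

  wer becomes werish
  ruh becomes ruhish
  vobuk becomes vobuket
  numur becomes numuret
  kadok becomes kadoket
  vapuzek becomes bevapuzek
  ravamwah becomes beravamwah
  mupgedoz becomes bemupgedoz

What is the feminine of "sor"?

"sor" has 1 vowel. The stems with 1 vowel (wer → werish, ruh → ruhish) add -ish.
The other patterns: stems with 2 vowels add -et; stems with 3 vowels add the prefix be-.
So sor → sorish.

sorish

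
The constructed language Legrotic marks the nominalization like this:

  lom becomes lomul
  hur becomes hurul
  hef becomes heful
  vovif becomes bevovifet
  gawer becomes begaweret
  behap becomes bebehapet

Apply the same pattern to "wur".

hef and vovif both end in -f yet inflect differently (heful, bevovifet), so the final letter is not what conditions the rule; the number of vowels is.
"wur" has 1 vowel. The stems with 1 vowel (lom → lomul, hur → hurul, hef → heful) add -ul.
The other pattern: stems with 2 vowels add be- … -et around the stem.
So wur → wurul.

wurul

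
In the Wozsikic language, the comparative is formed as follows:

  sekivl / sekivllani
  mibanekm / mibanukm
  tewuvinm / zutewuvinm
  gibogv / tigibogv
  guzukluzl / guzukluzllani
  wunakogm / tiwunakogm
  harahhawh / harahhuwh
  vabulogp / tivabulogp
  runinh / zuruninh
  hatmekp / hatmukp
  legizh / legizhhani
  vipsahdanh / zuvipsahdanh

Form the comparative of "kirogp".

wunakogm and tewuvinm both end in -m yet inflect differently (tiwunakogm, zutewuvinm), so the final letter is not what conditions the rule; the second-to-last letter is.
"kirogp" has second-to-last letter 'g'. The stems whose second-to-last letter is 'g' (vabulogp → tivabulogp, wunakogm → tiwunakogm, gibogv → tigibogv) add the prefix ti-.
The other patterns: stems whose second-to-last letter is 'n' add the prefix zu-; stems whose second-to-last letter is 'k' or 'w' change the last vowel to 'u'; stems whose second-to-last letter is 'v' or 'z' double the final consonant and add -ani.
So kirogp → tikirogp.

tikirogp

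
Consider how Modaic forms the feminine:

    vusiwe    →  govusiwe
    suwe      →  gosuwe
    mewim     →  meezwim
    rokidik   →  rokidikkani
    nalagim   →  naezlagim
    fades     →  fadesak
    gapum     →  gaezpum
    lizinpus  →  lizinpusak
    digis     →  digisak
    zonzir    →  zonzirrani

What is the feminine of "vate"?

govate

lizinpus and gapum both have last vowel 'u' yet inflect differently (lizinpusak, gaezpum), so the last vowel is not what conditions the rule; the final letter is.
"vate" ends in -e. The stems ending in -e (vusiwe → govusiwe, suwe → gosuwe) add the prefix go-.
So vate → govate.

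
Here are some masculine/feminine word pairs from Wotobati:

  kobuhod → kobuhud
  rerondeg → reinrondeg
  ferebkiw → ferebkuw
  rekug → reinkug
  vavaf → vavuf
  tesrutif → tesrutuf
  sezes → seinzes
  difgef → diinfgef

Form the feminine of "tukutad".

tukutud

difgef and vavaf both end in -f yet inflect differently (diinfgef, vavuf), so the final letter is not what conditions the rule; the last vowel is.
"tukutad" has last vowel 'a'. The one such stem in the data (vavaf → vavuf) changes the last vowel to 'u' (as do ferebkiw, kobuhod), so the same rule applies.
The other pattern: stems whose last vowel is 'e' or 'u' insert -in- after the first vowel.
So tukutad → tukutud.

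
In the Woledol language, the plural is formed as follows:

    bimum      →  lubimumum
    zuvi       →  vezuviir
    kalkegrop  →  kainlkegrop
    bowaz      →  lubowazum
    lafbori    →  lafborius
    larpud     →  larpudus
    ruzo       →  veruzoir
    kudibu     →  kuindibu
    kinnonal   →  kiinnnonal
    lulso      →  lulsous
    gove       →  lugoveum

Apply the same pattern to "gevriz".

lulso and ruzo both end in -o yet inflect differently (lulsous, veruzoir), so the final letter is not what conditions the rule; the first letter is.
"gevriz" begins with g-. The one such stem in the data (gove → lugoveum) adds lu- … -um around the stem, so the same rule applies.
The other patterns: stems beginning with k- insert -in- after the first vowel; stems beginning with l- add -us; stems beginning with r- or z- add ve- … -ir around the stem.
So gevriz → lugevrizum.

lugevrizum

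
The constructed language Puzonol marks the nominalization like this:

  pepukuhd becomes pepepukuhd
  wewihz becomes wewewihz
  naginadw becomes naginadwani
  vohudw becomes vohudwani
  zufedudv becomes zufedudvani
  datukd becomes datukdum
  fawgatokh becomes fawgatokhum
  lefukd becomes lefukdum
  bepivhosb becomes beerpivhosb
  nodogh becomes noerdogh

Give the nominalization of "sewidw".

"sewidw" has second-to-last letter 'd'. The stems whose second-to-last letter is 'd' (naginadw → naginadwani, vohudw → vohudwani, zufedudv → zufedudvani) add -ani.
The other patterns: stems whose second-to-last letter is 'h' repeat the first consonant+vowel as a prefix; stems whose second-to-last letter is 'k' add -um; stems whose second-to-last letter is 'g' or 's' insert -er- after the first vowel.
So sewidw → sewidwani.

sewidwani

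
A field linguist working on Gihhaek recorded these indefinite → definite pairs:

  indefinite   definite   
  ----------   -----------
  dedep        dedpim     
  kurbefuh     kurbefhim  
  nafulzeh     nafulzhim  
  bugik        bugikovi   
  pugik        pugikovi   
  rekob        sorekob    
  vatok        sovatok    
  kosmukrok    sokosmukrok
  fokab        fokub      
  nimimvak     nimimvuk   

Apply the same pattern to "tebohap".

tebohup

bugik and vatok both end in -k yet inflect differently (bugikovi, sovatok), so the final letter is not what conditions the rule; the last vowel is.
"tebohap" has last vowel 'a'. The stems whose last vowel is 'a' (fokab → fokub, nimimvak → nimimvuk) change the last vowel to 'u'.
The other patterns: stems whose last vowel is 'e' or 'u' delete the last vowel and add -im; stems whose last vowel is 'i' add -ovi; stems whose last vowel is 'o' add the prefix so-.
So tebohap → tebohup.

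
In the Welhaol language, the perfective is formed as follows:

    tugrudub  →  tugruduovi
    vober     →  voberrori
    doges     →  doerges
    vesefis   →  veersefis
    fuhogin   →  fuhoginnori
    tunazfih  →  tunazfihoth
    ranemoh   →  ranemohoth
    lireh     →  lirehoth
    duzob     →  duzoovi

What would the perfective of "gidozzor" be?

vesefis and tunazfih both have last vowel 'i' yet inflect differently (veersefis, tunazfihoth), so the last vowel is not what conditions the rule; the final letter is.
"gidozzor" ends in -r. The one such stem in the data (vober → voberrori) doubles the final consonant and adds -ori (as does fuhogin), so the same rule applies.
The other patterns: stems ending in -s insert -er- after the first vowel; stems ending in -h add -oth; stems ending in -b drop the final letter and add -ovi.
So gidozzor → gidozzorrori.

gidozzorrori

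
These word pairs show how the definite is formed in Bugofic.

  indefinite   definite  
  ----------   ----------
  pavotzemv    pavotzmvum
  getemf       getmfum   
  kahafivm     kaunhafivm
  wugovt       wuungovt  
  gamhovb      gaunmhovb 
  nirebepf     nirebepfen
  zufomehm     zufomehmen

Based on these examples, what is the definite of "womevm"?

wounmevm

getemf and nirebepf both end in -f yet inflect differently (getmfum, nirebepfen), so the final letter is not what conditions the rule; the second-to-last letter is.
"womevm" has second-to-last letter 'v'. The stems whose second-to-last letter is 'v' (kahafivm → kaunhafivm, wugovt → wuungovt, gamhovb → gaunmhovb) insert -un- after the first vowel.
The other patterns: stems whose second-to-last letter is 'm' delete the last vowel and add -um; stems whose second-to-last letter is 'h' or 'p' add -en.
So womevm → wounmevm.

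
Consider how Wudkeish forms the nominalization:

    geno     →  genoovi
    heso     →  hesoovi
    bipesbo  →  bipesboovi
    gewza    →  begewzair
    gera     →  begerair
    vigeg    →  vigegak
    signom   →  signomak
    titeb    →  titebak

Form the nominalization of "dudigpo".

geno and signom both have last vowel 'o' yet inflect differently (genoovi, signomak), so the last vowel is not what conditions the rule; the final letter is.
"dudigpo" ends in -o. The stems ending in -o (geno → genoovi, heso → hesoovi, bipesbo → bipesboovi) add -ovi.
So dudigpo → dudigpoovi.

dudigpoovi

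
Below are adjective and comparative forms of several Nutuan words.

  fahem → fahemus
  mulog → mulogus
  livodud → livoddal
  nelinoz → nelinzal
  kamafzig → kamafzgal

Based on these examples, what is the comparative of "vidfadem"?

vidfadmal

"vidfadem" has 3 vowels. The stems with 3 vowels (livodud → livoddal, nelinoz → nelinzal, kamafzig → kamafzgal) delete the last vowel and add -al.
So vidfadem → vidfadmal.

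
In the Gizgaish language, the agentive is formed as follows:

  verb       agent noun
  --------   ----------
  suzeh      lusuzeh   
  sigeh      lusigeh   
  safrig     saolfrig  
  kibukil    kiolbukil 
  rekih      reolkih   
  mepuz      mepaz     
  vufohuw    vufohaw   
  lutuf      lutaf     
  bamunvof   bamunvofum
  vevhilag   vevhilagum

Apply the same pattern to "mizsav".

"mizsav" has last vowel 'a'. The one such stem in the data (vevhilag → vevhilagum) adds -um, so the same rule applies.
So mizsav → mizsavum.

mizsavum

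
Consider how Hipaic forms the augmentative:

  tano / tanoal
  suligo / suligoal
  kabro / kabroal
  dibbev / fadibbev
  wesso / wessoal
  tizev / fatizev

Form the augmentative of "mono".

monoal

tano and tizev both begin with t- yet inflect differently (tanoal, fatizev), so the first letter is not what conditions the rule; the final letter is.
"mono" ends in -o. The stems ending in -o (kabro → kabroal, tano → tanoal, suligo → suligoal) add -al.
The other pattern: stems ending in -v add the prefix fa-.
So mono → monoal.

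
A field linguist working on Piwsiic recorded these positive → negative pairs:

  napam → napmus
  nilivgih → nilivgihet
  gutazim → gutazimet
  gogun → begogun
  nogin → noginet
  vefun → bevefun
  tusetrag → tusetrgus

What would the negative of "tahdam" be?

napam and gutazim both end in -m yet inflect differently (napmus, gutazimet), so the final letter is not what conditions the rule; the last vowel is.
"tahdam" has last vowel 'a'. The stems whose last vowel is 'a' (napam → napmus, tusetrag → tusetrgus) delete the last vowel and add -us.
So tahdam → tahdmus.

tahdmus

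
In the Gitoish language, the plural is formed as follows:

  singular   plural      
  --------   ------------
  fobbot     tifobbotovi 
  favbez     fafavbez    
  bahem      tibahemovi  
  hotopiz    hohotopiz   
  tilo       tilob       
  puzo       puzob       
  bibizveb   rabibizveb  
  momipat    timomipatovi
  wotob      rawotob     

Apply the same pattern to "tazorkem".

titazorkemovi

fobbot and puzo both have last vowel 'o' yet inflect differently (tifobbotovi, puzob), so the last vowel is not what conditions the rule; the final letter is.
"tazorkem" ends in -m. The one such stem in the data (bahem → tibahemovi) adds ti- … -ovi around the stem, so the same rule applies.
The other patterns: stems ending in -o drop the final letter and add -ob; stems ending in -b add the prefix ra-; stems ending in -z repeat the first consonant+vowel as a prefix.
So tazorkem → titazorkemovi.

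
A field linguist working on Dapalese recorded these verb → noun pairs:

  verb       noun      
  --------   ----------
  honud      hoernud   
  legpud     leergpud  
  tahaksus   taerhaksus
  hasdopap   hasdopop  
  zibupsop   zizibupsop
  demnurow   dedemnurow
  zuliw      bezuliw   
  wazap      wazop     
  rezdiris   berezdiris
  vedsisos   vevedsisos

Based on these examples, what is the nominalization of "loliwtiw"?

tahaksus and rezdiris both end in -s yet inflect differently (taerhaksus, berezdiris), so the final letter is not what conditions the rule; the last vowel is.
"loliwtiw" has last vowel 'i'. The stems whose last vowel is 'i' (zuliw → bezuliw, rezdiris → berezdiris) add the prefix be-.
The other patterns: stems whose last vowel is 'u' insert -er- after the first vowel; stems whose last vowel is 'o' repeat the first consonant+vowel as a prefix; stems whose last vowel is 'a' change the last vowel to 'o'.
So loliwtiw → beloliwtiw.

beloliwtiw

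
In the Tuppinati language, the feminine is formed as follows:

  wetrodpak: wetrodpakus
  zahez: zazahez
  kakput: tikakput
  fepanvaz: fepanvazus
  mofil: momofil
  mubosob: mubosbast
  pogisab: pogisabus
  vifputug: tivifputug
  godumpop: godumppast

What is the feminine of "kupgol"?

kupglast

mubosob and pogisab both end in -b yet inflect differently (mubosbast, pogisabus), so the final letter is not what conditions the rule; the last vowel is.
"kupgol" has last vowel 'o'. The stems whose last vowel is 'o' (mubosob → mubosbast, godumpop → godumppast) delete the last vowel and add -ast.
The other patterns: stems whose last vowel is 'u' add the prefix ti-; stems whose last vowel is 'e' or 'i' repeat the first consonant+vowel as a prefix; stems whose last vowel is 'a' add -us.
So kupgol → kupglast.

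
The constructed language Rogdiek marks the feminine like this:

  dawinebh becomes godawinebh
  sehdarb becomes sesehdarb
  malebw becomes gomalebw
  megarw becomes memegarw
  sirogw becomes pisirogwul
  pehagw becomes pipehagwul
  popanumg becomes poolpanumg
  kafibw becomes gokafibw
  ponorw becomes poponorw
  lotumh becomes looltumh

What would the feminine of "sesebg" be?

gosesebg

sirogw and malebw both end in -w yet inflect differently (pisirogwul, gomalebw), so the final letter is not what conditions the rule; the second-to-last letter is.
"sesebg" has second-to-last letter 'b'. The stems whose second-to-last letter is 'b' (dawinebh → godawinebh, malebw → gomalebw, kafibw → gokafibw) add the prefix go-.
So sesebg → gosesebg.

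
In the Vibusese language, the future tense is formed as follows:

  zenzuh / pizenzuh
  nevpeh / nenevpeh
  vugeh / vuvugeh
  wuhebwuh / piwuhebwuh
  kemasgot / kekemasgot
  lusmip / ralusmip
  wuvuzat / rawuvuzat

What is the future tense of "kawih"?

nevpeh and zenzuh both end in -h yet inflect differently (nenevpeh, pizenzuh), so the final letter is not what conditions the rule; the last vowel is.
"kawih" has last vowel 'i'. The one such stem in the data (lusmip → ralusmip) adds the prefix ra-, so the same rule applies.
The other patterns: stems whose last vowel is 'e' or 'o' repeat the first consonant+vowel as a prefix; stems whose last vowel is 'u' add the prefix pi-.
So kawih → rakawih.

rakawih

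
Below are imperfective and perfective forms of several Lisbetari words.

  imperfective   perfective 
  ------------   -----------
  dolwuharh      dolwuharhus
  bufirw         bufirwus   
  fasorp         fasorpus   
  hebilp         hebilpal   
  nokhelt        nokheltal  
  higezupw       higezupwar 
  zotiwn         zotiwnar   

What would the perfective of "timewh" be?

timewhar

"timewh" has second-to-last letter 'w'. The one such stem in the data (zotiwn → zotiwnar) adds -ar, so the same rule applies.
So timewh → timewhar.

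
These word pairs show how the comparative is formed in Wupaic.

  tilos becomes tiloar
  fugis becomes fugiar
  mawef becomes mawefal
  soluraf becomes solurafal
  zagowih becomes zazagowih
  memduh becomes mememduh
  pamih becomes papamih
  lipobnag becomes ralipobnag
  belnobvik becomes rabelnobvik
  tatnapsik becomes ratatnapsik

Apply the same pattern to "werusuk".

fugis and zagowih both have last vowel 'i' yet inflect differently (fugiar, zazagowih), so the last vowel is not what conditions the rule; the final letter is.
"werusuk" ends in -k. The stems ending in -k (belnobvik → rabelnobvik, tatnapsik → ratatnapsik) add the prefix ra-.
So werusuk → rawerusuk.

rawerusuk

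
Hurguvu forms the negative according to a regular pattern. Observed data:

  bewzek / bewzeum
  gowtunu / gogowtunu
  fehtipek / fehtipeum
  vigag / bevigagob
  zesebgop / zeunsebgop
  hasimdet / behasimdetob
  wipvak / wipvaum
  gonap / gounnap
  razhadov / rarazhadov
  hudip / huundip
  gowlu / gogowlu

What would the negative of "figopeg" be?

razhadov and zesebgop both have last vowel 'o' yet inflect differently (rarazhadov, zeunsebgop), so the last vowel is not what conditions the rule; the final letter is.
"figopeg" ends in -g. The one such stem in the data (vigag → bevigagob) adds be- … -ob around the stem, so the same rule applies.
The other patterns: stems ending in -k drop the final letter and add -um; stems ending in -u or -v repeat the first consonant+vowel as a prefix; stems ending in -p insert -un- after the first vowel.
So figopeg → befigopegob.

befigopegob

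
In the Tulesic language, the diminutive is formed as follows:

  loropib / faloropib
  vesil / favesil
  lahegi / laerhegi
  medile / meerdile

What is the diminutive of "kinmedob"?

lahegi and vesil both have last vowel 'i' yet inflect differently (laerhegi, favesil), so the last vowel is not what conditions the rule; whether the stem ends in a vowel or a consonant is.
"kinmedob" ends in a consonant. The stems ending in a consonant (vesil → favesil, loropib → faloropib) add the prefix fa-.
So kinmedob → fakinmedob.

fakinmedob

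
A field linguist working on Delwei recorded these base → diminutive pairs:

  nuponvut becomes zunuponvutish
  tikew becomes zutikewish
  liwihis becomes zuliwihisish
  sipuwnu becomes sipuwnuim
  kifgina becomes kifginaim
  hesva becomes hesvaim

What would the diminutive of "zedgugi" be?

zedgugiim

nuponvut and sipuwnu both have last vowel 'u' yet inflect differently (zunuponvutish, sipuwnuim), so the last vowel is not what conditions the rule; whether the stem ends in a vowel or a consonant is.
"zedgugi" ends in a vowel. The stems ending in a vowel (sipuwnu → sipuwnuim, kifgina → kifginaim, hesva → hesvaim) add -im.
So zedgugi → zedgugiim.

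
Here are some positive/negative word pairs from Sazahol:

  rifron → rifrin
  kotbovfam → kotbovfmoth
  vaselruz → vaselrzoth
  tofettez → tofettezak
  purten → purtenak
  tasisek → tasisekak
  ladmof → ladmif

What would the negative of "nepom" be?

rifron and purten both end in -n yet inflect differently (rifrin, purtenak), so the final letter is not what conditions the rule; the last vowel is.
"nepom" has last vowel 'o'. The stems whose last vowel is 'o' (ladmof → ladmif, rifron → rifrin) change the last vowel to 'i'.
The other patterns: stems whose last vowel is 'e' add -ak; stems whose last vowel is 'a' or 'u' delete the last vowel and add -oth.
So nepom → nepim.

nepim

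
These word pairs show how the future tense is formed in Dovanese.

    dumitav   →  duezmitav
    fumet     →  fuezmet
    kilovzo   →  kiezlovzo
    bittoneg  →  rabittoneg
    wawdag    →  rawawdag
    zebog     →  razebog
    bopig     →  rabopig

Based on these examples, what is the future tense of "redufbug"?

raredufbug

bittoneg and fumet both have last vowel 'e' yet inflect differently (rabittoneg, fuezmet), so the last vowel is not what conditions the rule; the final letter is.
"redufbug" ends in -g. The stems ending in -g (bittoneg → rabittoneg, bopig → rabopig, zebog → razebog) add the prefix ra-.
The other pattern: stems ending in -o, -t or -v insert -ez- after the first vowel.
So redufbug → raredufbug.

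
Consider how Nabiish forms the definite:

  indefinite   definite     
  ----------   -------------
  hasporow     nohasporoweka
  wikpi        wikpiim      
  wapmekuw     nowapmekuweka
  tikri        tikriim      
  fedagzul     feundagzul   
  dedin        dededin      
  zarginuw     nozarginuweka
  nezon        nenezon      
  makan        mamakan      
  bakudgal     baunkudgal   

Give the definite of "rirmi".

makan and bakudgal both have last vowel 'a' yet inflect differently (mamakan, baunkudgal), so the last vowel is not what conditions the rule; the final letter is.
"rirmi" ends in -i. The stems ending in -i (wikpi → wikpiim, tikri → tikriim) add -im.
So rirmi → rirmiim.

rirmiim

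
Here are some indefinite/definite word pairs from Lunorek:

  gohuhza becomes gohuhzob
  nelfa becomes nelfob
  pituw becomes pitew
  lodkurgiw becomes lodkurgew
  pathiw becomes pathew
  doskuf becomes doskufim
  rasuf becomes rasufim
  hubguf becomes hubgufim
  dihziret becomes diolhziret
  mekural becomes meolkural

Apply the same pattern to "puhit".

puolhit

pituw and doskuf both have last vowel 'u' yet inflect differently (pitew, doskufim), so the last vowel is not what conditions the rule; the final letter is.
"puhit" ends in -t. The one such stem in the data (dihziret → diolhziret) inserts -ol- after the first vowel (as does mekural), so the same rule applies.
The other patterns: stems ending in -a drop the final letter and add -ob; stems ending in -w change the last vowel to 'e'; stems ending in -f add -im.
So puhit → puolhit.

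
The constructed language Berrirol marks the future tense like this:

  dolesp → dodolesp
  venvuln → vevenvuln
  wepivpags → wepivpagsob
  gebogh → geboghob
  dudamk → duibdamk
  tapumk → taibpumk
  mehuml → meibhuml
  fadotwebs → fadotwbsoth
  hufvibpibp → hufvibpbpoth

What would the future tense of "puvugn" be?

wepivpags and fadotwebs both end in -s yet inflect differently (wepivpagsob, fadotwbsoth), so the final letter is not what conditions the rule; the second-to-last letter is.
"puvugn" has second-to-last letter 'g'. The stems whose second-to-last letter is 'g' (wepivpags → wepivpagsob, gebogh → geboghob) add -ob.
The other patterns: stems whose second-to-last letter is 'l' or 's' repeat the first consonant+vowel as a prefix; stems whose second-to-last letter is 'm' insert -ib- after the first vowel; stems whose second-to-last letter is 'b' delete the last vowel and add -oth.
So puvugn → puvugnob.

puvugnob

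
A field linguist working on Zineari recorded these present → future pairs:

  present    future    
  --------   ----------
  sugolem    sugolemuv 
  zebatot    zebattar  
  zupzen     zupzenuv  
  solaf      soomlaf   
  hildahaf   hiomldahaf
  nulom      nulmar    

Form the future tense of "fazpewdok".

fazpewdkar

"fazpewdok" has last vowel 'o'. The stems whose last vowel is 'o' (nulom → nulmar, zebatot → zebattar) delete the last vowel and add -ar.
The other patterns: stems whose last vowel is 'e' add -uv; stems whose last vowel is 'a' insert -om- after the first vowel.
So fazpewdok → fazpewdkar.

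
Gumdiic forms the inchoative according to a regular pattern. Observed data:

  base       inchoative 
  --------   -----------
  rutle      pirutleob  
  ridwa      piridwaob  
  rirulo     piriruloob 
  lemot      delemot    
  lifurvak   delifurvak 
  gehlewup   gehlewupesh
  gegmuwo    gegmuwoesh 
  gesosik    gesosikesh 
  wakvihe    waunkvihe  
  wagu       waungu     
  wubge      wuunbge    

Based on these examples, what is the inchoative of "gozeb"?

rirulo and gegmuwo both end in -o yet inflect differently (piriruloob, gegmuwoesh), so the final letter is not what conditions the rule; the first letter is.
"gozeb" begins with g-. The stems beginning with g- (gehlewup → gehlewupesh, gegmuwo → gegmuwoesh, gesosik → gesosikesh) add -esh.
So gozeb → gozebesh.

gozebesh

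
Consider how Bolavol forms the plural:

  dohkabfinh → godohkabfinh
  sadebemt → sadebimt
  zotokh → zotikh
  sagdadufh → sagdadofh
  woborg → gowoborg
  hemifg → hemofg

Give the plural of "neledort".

goneledort

sagdadufh and zotokh both end in -h yet inflect differently (sagdadofh, zotikh), so the final letter is not what conditions the rule; the second-to-last letter is.
"neledort" has second-to-last letter 'r'. The one such stem in the data (woborg → gowoborg) adds the prefix go-, so the same rule applies.
So neledort → goneledort.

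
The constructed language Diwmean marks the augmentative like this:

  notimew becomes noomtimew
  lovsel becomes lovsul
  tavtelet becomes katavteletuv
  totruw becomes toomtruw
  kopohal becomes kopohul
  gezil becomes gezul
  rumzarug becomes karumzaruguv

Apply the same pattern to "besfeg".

kabesfeguv

lovsel and notimew both have last vowel 'e' yet inflect differently (lovsul, noomtimew), so the last vowel is not what conditions the rule; the final letter is.
"besfeg" ends in -g. The one such stem in the data (rumzarug → karumzaruguv) adds ka- … -uv around the stem, so the same rule applies.
So besfeg → kabesfeguv.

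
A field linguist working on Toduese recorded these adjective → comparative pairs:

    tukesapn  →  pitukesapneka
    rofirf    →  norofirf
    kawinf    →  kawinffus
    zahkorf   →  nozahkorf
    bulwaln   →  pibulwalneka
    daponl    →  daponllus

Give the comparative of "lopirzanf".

lopirzanffus

kawinf and zahkorf both end in -f yet inflect differently (kawinffus, nozahkorf), so the final letter is not what conditions the rule; the second-to-last letter is.
"lopirzanf" has second-to-last letter 'n'. The stems whose second-to-last letter is 'n' (kawinf → kawinffus, daponl → daponllus) double the final consonant and add -us.
The other patterns: stems whose second-to-last letter is 'r' add the prefix no-; stems whose second-to-last letter is 'l' or 'p' add pi- … -eka around the stem.
So lopirzanf → lopirzanffus.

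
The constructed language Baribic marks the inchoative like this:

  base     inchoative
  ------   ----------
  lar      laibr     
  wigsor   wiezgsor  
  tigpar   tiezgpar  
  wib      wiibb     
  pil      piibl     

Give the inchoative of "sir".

"sir" has 1 vowel. The stems with 1 vowel (lar → laibr, pil → piibl, wib → wiibb) insert -ib- after the first vowel.
The other pattern: stems with 2 vowels insert -ez- after the first vowel.
So sir → siibr.

siibr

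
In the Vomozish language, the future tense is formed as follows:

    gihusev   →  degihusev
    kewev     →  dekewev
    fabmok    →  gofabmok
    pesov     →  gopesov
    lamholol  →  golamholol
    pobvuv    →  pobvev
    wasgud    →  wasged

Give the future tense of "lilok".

golilok

gihusev and pesov both end in -v yet inflect differently (degihusev, gopesov), so the final letter is not what conditions the rule; the last vowel is.
"lilok" has last vowel 'o'. The stems whose last vowel is 'o' (fabmok → gofabmok, pesov → gopesov, lamholol → golamholol) add the prefix go-.
So lilok → golilok.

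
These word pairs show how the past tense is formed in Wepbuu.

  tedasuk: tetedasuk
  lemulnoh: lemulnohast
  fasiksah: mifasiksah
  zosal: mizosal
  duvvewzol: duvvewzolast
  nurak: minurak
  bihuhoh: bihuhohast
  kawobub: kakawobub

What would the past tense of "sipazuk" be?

lemulnoh and fasiksah both end in -h yet inflect differently (lemulnohast, mifasiksah), so the final letter is not what conditions the rule; the last vowel is.
"sipazuk" has last vowel 'u'. The stems whose last vowel is 'u' (tedasuk → tetedasuk, kawobub → kakawobub) repeat the first consonant+vowel as a prefix.
The other patterns: stems whose last vowel is 'o' add -ast; stems whose last vowel is 'a' add the prefix mi-.
So sipazuk → sisipazuk.

sisipazuk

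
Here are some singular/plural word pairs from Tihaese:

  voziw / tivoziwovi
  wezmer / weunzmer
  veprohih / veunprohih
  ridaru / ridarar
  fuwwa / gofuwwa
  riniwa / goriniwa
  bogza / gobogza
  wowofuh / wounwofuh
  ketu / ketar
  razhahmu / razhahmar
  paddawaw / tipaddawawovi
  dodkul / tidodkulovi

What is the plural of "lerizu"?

"lerizu" ends in -u. The stems ending in -u (ketu → ketar, razhahmu → razhahmar, ridaru → ridarar) drop the final letter and add -ar.
The other patterns: stems ending in -a add the prefix go-; stems ending in -h or -r insert -un- after the first vowel; stems ending in -l or -w add ti- … -ovi around the stem.
So lerizu → lerizar.

lerizar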